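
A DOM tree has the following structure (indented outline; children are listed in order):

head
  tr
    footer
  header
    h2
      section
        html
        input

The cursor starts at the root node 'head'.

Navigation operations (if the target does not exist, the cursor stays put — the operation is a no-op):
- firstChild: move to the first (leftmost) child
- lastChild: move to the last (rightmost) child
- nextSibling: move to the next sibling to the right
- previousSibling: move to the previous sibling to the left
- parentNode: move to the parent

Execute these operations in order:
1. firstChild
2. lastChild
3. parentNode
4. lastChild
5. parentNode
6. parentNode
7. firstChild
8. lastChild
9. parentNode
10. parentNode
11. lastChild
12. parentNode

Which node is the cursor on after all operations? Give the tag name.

After 1 (firstChild): tr
After 2 (lastChild): footer
After 3 (parentNode): tr
After 4 (lastChild): footer
After 5 (parentNode): tr
After 6 (parentNode): head
After 7 (firstChild): tr
After 8 (lastChild): footer
After 9 (parentNode): tr
After 10 (parentNode): head
After 11 (lastChild): header
After 12 (parentNode): head

Answer: head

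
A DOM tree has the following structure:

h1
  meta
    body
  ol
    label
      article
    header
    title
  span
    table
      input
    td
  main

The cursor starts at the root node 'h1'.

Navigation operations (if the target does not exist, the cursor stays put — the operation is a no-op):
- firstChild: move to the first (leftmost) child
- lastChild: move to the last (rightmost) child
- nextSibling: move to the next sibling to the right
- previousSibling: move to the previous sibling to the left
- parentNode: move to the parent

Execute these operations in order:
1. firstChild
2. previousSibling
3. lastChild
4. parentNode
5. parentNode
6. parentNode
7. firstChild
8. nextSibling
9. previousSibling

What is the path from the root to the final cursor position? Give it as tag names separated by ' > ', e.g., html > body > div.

After 1 (firstChild): meta
After 2 (previousSibling): meta (no-op, stayed)
After 3 (lastChild): body
After 4 (parentNode): meta
After 5 (parentNode): h1
After 6 (parentNode): h1 (no-op, stayed)
After 7 (firstChild): meta
After 8 (nextSibling): ol
After 9 (previousSibling): meta

Answer: h1 > meta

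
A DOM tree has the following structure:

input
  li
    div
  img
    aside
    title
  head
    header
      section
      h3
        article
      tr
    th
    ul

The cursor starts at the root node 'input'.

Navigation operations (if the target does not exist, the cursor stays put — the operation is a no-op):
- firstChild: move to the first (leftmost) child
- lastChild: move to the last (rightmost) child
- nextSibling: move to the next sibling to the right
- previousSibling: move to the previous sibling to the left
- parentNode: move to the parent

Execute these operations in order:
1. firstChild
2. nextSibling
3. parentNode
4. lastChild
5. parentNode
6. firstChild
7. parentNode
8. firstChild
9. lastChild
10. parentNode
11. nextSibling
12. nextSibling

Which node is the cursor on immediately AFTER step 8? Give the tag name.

Answer: li

Derivation:
After 1 (firstChild): li
After 2 (nextSibling): img
After 3 (parentNode): input
After 4 (lastChild): head
After 5 (parentNode): input
After 6 (firstChild): li
After 7 (parentNode): input
After 8 (firstChild): li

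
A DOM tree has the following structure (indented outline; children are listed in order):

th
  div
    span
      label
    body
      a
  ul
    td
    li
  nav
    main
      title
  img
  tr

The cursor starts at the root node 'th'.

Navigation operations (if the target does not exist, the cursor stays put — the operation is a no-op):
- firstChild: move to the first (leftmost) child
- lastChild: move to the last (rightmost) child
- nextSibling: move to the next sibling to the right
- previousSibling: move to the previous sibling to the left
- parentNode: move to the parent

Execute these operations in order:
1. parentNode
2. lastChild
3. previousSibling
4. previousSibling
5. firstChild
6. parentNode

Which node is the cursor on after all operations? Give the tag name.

After 1 (parentNode): th (no-op, stayed)
After 2 (lastChild): tr
After 3 (previousSibling): img
After 4 (previousSibling): nav
After 5 (firstChild): main
After 6 (parentNode): nav

Answer: nav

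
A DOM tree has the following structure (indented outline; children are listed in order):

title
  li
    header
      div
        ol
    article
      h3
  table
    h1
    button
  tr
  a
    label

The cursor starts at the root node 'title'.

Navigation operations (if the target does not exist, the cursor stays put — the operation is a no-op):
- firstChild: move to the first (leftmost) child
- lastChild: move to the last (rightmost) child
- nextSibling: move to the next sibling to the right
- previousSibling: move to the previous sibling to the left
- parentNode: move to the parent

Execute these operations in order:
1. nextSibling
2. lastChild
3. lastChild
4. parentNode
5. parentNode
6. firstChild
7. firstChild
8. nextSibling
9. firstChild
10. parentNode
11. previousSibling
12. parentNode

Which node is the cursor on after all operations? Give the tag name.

After 1 (nextSibling): title (no-op, stayed)
After 2 (lastChild): a
After 3 (lastChild): label
After 4 (parentNode): a
After 5 (parentNode): title
After 6 (firstChild): li
After 7 (firstChild): header
After 8 (nextSibling): article
After 9 (firstChild): h3
After 10 (parentNode): article
After 11 (previousSibling): header
After 12 (parentNode): li

Answer: li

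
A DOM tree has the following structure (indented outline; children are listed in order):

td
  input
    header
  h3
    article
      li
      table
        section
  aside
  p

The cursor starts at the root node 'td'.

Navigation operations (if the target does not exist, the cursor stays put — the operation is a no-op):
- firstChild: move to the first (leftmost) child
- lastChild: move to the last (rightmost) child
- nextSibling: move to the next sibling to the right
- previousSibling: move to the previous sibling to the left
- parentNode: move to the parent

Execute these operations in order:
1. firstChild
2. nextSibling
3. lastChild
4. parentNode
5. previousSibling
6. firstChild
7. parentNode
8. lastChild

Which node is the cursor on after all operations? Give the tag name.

Answer: header

Derivation:
After 1 (firstChild): input
After 2 (nextSibling): h3
After 3 (lastChild): article
After 4 (parentNode): h3
After 5 (previousSibling): input
After 6 (firstChild): header
After 7 (parentNode): input
After 8 (lastChild): header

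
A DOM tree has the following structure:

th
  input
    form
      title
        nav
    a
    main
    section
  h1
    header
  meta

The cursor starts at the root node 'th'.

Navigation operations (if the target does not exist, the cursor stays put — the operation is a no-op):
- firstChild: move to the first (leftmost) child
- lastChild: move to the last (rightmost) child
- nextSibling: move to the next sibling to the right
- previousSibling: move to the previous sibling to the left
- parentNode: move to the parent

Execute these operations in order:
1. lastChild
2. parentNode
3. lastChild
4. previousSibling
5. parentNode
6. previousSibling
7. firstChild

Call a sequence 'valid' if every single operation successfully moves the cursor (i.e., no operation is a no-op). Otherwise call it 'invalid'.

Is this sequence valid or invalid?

Answer: invalid

Derivation:
After 1 (lastChild): meta
After 2 (parentNode): th
After 3 (lastChild): meta
After 4 (previousSibling): h1
After 5 (parentNode): th
After 6 (previousSibling): th (no-op, stayed)
After 7 (firstChild): input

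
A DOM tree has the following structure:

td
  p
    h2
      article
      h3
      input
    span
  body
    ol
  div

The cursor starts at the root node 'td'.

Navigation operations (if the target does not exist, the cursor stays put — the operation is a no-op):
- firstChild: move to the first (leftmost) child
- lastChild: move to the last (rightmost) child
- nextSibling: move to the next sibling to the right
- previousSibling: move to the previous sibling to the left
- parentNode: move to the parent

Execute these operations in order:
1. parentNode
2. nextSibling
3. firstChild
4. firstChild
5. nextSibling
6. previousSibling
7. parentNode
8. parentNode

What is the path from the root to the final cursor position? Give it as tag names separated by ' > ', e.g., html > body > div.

Answer: td

Derivation:
After 1 (parentNode): td (no-op, stayed)
After 2 (nextSibling): td (no-op, stayed)
After 3 (firstChild): p
After 4 (firstChild): h2
After 5 (nextSibling): span
After 6 (previousSibling): h2
After 7 (parentNode): p
After 8 (parentNode): td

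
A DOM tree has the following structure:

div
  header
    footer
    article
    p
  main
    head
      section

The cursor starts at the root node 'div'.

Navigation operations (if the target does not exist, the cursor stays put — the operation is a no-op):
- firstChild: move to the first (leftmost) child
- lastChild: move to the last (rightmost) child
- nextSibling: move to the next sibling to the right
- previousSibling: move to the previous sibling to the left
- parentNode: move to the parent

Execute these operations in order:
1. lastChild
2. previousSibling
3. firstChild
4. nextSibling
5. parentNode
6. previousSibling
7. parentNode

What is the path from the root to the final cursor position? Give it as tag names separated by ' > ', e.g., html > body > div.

After 1 (lastChild): main
After 2 (previousSibling): header
After 3 (firstChild): footer
After 4 (nextSibling): article
After 5 (parentNode): header
After 6 (previousSibling): header (no-op, stayed)
After 7 (parentNode): div

Answer: div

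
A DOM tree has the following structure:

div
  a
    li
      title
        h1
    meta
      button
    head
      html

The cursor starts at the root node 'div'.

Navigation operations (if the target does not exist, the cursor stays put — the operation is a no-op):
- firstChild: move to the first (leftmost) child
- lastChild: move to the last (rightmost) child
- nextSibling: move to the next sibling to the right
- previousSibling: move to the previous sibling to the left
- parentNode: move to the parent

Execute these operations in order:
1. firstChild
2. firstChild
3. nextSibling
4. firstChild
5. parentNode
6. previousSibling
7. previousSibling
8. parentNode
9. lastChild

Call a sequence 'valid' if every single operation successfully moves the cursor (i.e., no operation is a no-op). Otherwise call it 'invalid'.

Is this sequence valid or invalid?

Answer: invalid

Derivation:
After 1 (firstChild): a
After 2 (firstChild): li
After 3 (nextSibling): meta
After 4 (firstChild): button
After 5 (parentNode): meta
After 6 (previousSibling): li
After 7 (previousSibling): li (no-op, stayed)
After 8 (parentNode): a
After 9 (lastChild): head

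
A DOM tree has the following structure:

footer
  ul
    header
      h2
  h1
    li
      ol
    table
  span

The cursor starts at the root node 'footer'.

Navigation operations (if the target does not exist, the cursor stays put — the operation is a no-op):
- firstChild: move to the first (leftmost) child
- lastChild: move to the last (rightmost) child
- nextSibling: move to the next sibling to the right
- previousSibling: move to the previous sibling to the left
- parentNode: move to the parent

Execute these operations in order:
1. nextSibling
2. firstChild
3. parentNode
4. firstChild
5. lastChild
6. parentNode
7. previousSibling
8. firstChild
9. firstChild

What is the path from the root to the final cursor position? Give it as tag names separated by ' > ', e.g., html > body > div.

After 1 (nextSibling): footer (no-op, stayed)
After 2 (firstChild): ul
After 3 (parentNode): footer
After 4 (firstChild): ul
After 5 (lastChild): header
After 6 (parentNode): ul
After 7 (previousSibling): ul (no-op, stayed)
After 8 (firstChild): header
After 9 (firstChild): h2

Answer: footer > ul > header > h2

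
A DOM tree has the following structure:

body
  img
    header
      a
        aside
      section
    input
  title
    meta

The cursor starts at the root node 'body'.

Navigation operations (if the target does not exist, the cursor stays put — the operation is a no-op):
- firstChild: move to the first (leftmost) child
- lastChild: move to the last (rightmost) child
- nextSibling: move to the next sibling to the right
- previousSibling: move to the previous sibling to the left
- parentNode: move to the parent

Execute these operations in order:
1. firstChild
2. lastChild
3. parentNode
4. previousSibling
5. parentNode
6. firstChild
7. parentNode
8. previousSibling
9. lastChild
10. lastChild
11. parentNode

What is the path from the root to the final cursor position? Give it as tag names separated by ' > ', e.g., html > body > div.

Answer: body > title

Derivation:
After 1 (firstChild): img
After 2 (lastChild): input
After 3 (parentNode): img
After 4 (previousSibling): img (no-op, stayed)
After 5 (parentNode): body
After 6 (firstChild): img
After 7 (parentNode): body
After 8 (previousSibling): body (no-op, stayed)
After 9 (lastChild): title
After 10 (lastChild): meta
After 11 (parentNode): title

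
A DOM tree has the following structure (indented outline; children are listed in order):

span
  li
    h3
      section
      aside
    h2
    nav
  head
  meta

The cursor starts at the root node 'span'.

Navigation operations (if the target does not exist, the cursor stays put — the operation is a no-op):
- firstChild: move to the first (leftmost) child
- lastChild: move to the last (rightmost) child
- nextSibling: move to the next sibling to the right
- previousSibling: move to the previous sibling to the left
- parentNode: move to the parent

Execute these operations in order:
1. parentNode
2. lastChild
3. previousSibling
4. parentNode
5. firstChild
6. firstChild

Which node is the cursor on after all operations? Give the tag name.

After 1 (parentNode): span (no-op, stayed)
After 2 (lastChild): meta
After 3 (previousSibling): head
After 4 (parentNode): span
After 5 (firstChild): li
After 6 (firstChild): h3

Answer: h3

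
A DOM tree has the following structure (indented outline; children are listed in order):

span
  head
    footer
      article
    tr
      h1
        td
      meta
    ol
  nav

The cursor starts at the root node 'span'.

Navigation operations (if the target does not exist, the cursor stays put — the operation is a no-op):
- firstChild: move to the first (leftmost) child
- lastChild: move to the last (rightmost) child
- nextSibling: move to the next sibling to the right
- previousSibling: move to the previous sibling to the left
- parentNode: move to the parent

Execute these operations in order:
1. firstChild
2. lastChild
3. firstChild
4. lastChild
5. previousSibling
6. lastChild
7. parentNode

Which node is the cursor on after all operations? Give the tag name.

Answer: tr

Derivation:
After 1 (firstChild): head
After 2 (lastChild): ol
After 3 (firstChild): ol (no-op, stayed)
After 4 (lastChild): ol (no-op, stayed)
After 5 (previousSibling): tr
After 6 (lastChild): meta
After 7 (parentNode): tr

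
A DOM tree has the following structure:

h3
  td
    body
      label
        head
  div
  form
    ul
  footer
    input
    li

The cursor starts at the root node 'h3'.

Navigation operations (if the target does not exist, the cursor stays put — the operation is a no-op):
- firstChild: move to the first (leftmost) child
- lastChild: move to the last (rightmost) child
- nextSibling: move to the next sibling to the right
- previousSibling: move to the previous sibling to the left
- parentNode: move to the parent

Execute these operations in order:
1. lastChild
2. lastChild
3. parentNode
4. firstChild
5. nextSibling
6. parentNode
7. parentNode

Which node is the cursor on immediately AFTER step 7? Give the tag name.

After 1 (lastChild): footer
After 2 (lastChild): li
After 3 (parentNode): footer
After 4 (firstChild): input
After 5 (nextSibling): li
After 6 (parentNode): footer
After 7 (parentNode): h3

Answer: h3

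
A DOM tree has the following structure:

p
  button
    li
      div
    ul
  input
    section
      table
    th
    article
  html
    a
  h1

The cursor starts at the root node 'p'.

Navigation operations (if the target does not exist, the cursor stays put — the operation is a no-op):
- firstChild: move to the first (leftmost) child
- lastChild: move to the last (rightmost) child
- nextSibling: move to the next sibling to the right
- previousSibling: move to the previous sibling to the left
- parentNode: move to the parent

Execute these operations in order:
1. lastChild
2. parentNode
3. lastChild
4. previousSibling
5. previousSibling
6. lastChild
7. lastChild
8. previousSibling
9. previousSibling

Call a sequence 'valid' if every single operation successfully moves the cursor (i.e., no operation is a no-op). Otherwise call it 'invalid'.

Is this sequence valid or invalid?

After 1 (lastChild): h1
After 2 (parentNode): p
After 3 (lastChild): h1
After 4 (previousSibling): html
After 5 (previousSibling): input
After 6 (lastChild): article
After 7 (lastChild): article (no-op, stayed)
After 8 (previousSibling): th
After 9 (previousSibling): section

Answer: invalid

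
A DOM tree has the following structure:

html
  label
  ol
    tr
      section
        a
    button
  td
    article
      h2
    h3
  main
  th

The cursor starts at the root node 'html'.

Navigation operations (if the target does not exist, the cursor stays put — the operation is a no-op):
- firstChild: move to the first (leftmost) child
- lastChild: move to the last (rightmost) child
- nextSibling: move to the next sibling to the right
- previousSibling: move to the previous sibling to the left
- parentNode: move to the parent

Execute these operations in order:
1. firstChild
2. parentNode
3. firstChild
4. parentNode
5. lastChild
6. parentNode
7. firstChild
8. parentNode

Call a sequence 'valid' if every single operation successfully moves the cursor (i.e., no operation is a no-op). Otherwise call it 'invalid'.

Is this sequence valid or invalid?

After 1 (firstChild): label
After 2 (parentNode): html
After 3 (firstChild): label
After 4 (parentNode): html
After 5 (lastChild): th
After 6 (parentNode): html
After 7 (firstChild): label
After 8 (parentNode): html

Answer: valid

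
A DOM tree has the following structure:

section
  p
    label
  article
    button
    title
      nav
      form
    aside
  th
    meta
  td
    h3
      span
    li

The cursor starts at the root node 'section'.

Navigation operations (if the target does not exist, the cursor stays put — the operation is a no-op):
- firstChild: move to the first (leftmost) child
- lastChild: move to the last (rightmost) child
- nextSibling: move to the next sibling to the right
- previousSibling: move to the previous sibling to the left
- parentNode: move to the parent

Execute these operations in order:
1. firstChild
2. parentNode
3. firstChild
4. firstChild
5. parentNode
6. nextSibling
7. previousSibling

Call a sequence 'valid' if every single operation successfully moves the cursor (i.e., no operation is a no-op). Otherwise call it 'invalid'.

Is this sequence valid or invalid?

Answer: valid

Derivation:
After 1 (firstChild): p
After 2 (parentNode): section
After 3 (firstChild): p
After 4 (firstChild): label
After 5 (parentNode): p
After 6 (nextSibling): article
After 7 (previousSibling): p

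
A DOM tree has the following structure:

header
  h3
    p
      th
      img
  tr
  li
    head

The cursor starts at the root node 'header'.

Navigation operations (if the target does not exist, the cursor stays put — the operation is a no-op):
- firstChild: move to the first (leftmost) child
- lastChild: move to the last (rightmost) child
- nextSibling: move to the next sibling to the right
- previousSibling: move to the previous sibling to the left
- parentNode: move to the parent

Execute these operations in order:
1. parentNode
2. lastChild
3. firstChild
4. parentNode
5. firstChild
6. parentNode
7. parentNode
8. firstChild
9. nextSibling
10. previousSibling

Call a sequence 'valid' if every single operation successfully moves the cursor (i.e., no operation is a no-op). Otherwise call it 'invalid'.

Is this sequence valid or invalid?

After 1 (parentNode): header (no-op, stayed)
After 2 (lastChild): li
After 3 (firstChild): head
After 4 (parentNode): li
After 5 (firstChild): head
After 6 (parentNode): li
After 7 (parentNode): header
After 8 (firstChild): h3
After 9 (nextSibling): tr
After 10 (previousSibling): h3

Answer: invalid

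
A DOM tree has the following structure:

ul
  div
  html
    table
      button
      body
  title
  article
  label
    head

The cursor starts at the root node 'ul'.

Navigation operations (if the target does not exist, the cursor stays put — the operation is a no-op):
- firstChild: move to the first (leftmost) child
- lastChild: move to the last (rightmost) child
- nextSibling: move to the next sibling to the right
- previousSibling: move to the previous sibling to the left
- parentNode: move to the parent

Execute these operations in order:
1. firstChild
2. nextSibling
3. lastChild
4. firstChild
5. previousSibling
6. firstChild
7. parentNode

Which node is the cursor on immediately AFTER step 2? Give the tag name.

Answer: html

Derivation:
After 1 (firstChild): div
After 2 (nextSibling): html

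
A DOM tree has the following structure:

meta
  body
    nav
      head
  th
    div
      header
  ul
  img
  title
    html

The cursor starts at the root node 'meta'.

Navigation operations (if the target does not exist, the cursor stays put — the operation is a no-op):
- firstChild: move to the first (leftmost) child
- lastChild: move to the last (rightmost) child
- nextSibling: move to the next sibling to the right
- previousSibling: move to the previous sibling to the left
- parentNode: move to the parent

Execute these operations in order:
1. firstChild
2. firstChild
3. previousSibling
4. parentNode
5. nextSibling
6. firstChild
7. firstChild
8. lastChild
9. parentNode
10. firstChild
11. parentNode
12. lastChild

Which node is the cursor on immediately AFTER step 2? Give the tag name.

After 1 (firstChild): body
After 2 (firstChild): nav

Answer: nav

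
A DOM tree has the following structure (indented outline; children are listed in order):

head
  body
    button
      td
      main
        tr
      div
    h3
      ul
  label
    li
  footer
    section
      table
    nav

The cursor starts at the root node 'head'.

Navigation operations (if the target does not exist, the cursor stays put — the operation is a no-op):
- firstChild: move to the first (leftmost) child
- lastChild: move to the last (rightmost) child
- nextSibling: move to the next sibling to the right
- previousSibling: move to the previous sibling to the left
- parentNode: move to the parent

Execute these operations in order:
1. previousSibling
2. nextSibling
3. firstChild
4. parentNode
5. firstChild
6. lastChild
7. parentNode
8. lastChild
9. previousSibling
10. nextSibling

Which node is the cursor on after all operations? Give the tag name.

Answer: h3

Derivation:
After 1 (previousSibling): head (no-op, stayed)
After 2 (nextSibling): head (no-op, stayed)
After 3 (firstChild): body
After 4 (parentNode): head
After 5 (firstChild): body
After 6 (lastChild): h3
After 7 (parentNode): body
After 8 (lastChild): h3
After 9 (previousSibling): button
After 10 (nextSibling): h3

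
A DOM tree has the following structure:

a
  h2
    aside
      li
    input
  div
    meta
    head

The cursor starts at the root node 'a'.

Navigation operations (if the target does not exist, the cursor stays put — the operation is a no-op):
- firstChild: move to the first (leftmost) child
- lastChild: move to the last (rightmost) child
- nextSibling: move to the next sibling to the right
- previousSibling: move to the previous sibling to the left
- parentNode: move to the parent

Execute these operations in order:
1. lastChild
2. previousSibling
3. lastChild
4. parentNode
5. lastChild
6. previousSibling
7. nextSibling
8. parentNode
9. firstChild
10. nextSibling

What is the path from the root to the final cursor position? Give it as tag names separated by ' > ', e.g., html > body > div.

After 1 (lastChild): div
After 2 (previousSibling): h2
After 3 (lastChild): input
After 4 (parentNode): h2
After 5 (lastChild): input
After 6 (previousSibling): aside
After 7 (nextSibling): input
After 8 (parentNode): h2
After 9 (firstChild): aside
After 10 (nextSibling): input

Answer: a > h2 > input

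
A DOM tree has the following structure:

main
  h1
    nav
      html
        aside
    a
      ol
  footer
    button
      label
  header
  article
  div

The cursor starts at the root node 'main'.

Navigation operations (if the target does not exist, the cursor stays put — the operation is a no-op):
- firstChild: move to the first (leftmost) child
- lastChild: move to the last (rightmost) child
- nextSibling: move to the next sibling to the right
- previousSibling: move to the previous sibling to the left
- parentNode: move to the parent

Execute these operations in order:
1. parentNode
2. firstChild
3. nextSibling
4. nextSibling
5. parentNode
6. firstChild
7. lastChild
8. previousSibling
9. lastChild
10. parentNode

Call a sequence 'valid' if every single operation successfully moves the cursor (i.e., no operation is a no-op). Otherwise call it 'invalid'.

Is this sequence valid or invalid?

Answer: invalid

Derivation:
After 1 (parentNode): main (no-op, stayed)
After 2 (firstChild): h1
After 3 (nextSibling): footer
After 4 (nextSibling): header
After 5 (parentNode): main
After 6 (firstChild): h1
After 7 (lastChild): a
After 8 (previousSibling): nav
After 9 (lastChild): html
After 10 (parentNode): nav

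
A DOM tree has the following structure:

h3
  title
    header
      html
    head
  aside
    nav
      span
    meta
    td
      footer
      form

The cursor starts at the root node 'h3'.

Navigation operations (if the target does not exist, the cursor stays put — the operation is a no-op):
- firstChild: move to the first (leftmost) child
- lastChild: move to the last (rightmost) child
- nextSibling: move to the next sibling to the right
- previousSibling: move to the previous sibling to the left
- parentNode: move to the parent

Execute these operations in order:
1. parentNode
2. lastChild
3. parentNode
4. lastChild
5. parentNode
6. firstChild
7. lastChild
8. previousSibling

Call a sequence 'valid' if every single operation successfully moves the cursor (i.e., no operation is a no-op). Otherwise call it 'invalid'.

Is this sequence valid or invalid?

After 1 (parentNode): h3 (no-op, stayed)
After 2 (lastChild): aside
After 3 (parentNode): h3
After 4 (lastChild): aside
After 5 (parentNode): h3
After 6 (firstChild): title
After 7 (lastChild): head
After 8 (previousSibling): header

Answer: invalid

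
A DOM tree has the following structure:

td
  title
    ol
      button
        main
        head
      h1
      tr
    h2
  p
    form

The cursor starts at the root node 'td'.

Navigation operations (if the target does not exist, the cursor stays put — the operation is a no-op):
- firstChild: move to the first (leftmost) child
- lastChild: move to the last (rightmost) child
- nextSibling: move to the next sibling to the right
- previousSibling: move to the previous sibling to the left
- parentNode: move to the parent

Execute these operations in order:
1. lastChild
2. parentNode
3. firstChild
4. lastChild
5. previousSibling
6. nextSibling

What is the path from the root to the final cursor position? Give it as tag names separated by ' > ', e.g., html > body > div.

Answer: td > title > h2

Derivation:
After 1 (lastChild): p
After 2 (parentNode): td
After 3 (firstChild): title
After 4 (lastChild): h2
After 5 (previousSibling): ol
After 6 (nextSibling): h2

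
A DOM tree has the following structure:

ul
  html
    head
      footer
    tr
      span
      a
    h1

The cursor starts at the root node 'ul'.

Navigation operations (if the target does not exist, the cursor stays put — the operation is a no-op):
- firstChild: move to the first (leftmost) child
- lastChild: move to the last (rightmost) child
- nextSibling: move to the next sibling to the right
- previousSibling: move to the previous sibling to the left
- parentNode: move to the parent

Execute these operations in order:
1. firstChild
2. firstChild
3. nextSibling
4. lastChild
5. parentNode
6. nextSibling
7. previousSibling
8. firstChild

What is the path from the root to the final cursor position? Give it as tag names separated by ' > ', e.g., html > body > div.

After 1 (firstChild): html
After 2 (firstChild): head
After 3 (nextSibling): tr
After 4 (lastChild): a
After 5 (parentNode): tr
After 6 (nextSibling): h1
After 7 (previousSibling): tr
After 8 (firstChild): span

Answer: ul > html > tr > span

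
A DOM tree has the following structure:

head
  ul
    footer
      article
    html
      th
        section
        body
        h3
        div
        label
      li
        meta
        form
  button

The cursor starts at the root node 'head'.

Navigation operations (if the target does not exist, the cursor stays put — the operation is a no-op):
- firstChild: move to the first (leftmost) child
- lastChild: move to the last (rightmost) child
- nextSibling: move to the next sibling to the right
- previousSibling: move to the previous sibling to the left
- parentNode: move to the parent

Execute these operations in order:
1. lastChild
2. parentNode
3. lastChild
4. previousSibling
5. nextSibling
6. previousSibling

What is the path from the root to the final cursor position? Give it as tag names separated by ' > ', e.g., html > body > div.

Answer: head > ul

Derivation:
After 1 (lastChild): button
After 2 (parentNode): head
After 3 (lastChild): button
After 4 (previousSibling): ul
After 5 (nextSibling): button
After 6 (previousSibling): ul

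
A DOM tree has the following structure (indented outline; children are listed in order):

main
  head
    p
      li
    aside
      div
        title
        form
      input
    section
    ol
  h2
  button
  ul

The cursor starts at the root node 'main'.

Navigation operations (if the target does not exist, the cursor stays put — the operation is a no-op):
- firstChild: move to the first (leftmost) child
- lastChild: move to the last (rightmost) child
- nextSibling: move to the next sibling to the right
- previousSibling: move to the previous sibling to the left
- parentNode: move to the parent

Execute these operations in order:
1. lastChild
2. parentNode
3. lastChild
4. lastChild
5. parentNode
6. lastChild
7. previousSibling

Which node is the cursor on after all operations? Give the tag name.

After 1 (lastChild): ul
After 2 (parentNode): main
After 3 (lastChild): ul
After 4 (lastChild): ul (no-op, stayed)
After 5 (parentNode): main
After 6 (lastChild): ul
After 7 (previousSibling): button

Answer: button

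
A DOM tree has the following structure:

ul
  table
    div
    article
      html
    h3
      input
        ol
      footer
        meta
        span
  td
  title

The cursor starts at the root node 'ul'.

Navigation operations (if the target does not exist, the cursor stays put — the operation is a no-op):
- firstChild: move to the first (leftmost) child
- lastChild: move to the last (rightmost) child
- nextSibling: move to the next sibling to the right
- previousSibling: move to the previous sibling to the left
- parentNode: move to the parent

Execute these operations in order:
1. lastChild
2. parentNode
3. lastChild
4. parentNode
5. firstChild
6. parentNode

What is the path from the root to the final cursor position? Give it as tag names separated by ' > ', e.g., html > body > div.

Answer: ul

Derivation:
After 1 (lastChild): title
After 2 (parentNode): ul
After 3 (lastChild): title
After 4 (parentNode): ul
After 5 (firstChild): table
After 6 (parentNode): ul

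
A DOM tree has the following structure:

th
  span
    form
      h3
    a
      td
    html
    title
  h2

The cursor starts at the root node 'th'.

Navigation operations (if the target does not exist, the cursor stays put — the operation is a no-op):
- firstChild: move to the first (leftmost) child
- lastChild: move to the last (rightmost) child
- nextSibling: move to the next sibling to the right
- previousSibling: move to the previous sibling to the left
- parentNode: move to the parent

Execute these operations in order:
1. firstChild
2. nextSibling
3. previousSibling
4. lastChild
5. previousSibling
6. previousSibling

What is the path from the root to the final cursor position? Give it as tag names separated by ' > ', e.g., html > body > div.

After 1 (firstChild): span
After 2 (nextSibling): h2
After 3 (previousSibling): span
After 4 (lastChild): title
After 5 (previousSibling): html
After 6 (previousSibling): a

Answer: th > span > a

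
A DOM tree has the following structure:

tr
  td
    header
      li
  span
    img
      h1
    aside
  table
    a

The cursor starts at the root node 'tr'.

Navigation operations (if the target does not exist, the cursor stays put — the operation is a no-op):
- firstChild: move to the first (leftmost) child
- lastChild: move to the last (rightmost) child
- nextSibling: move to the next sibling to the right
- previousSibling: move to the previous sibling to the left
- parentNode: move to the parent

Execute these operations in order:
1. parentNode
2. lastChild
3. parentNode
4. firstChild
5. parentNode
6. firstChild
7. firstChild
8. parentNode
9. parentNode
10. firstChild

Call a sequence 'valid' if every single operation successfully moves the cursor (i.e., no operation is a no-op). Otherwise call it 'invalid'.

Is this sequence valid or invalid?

Answer: invalid

Derivation:
After 1 (parentNode): tr (no-op, stayed)
After 2 (lastChild): table
After 3 (parentNode): tr
After 4 (firstChild): td
After 5 (parentNode): tr
After 6 (firstChild): td
After 7 (firstChild): header
After 8 (parentNode): td
After 9 (parentNode): tr
After 10 (firstChild): td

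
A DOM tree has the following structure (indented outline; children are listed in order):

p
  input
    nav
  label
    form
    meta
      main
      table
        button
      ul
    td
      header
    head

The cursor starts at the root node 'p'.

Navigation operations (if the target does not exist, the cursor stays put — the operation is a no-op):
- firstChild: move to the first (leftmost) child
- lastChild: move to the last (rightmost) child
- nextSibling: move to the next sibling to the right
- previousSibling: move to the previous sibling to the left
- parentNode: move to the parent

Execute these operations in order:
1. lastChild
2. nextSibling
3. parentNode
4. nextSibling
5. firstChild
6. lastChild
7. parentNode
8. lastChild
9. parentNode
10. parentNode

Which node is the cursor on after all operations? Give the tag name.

After 1 (lastChild): label
After 2 (nextSibling): label (no-op, stayed)
After 3 (parentNode): p
After 4 (nextSibling): p (no-op, stayed)
After 5 (firstChild): input
After 6 (lastChild): nav
After 7 (parentNode): input
After 8 (lastChild): nav
After 9 (parentNode): input
After 10 (parentNode): p

Answer: p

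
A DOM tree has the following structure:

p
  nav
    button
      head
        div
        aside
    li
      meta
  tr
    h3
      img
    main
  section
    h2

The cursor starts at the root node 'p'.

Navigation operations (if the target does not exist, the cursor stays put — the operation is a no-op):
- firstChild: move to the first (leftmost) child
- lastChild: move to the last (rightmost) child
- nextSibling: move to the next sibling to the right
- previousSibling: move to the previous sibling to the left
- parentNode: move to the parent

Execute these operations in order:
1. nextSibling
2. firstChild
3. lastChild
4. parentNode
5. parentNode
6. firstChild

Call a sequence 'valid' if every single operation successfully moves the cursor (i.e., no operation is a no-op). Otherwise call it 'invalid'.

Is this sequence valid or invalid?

After 1 (nextSibling): p (no-op, stayed)
After 2 (firstChild): nav
After 3 (lastChild): li
After 4 (parentNode): nav
After 5 (parentNode): p
After 6 (firstChild): nav

Answer: invalid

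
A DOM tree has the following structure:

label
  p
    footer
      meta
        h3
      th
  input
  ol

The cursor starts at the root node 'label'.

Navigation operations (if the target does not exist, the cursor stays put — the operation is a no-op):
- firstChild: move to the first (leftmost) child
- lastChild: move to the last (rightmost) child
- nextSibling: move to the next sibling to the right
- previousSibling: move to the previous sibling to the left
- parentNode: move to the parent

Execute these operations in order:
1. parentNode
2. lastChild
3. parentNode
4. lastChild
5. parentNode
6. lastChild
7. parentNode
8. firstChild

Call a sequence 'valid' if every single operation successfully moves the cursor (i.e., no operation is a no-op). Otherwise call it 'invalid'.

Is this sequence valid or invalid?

After 1 (parentNode): label (no-op, stayed)
After 2 (lastChild): ol
After 3 (parentNode): label
After 4 (lastChild): ol
After 5 (parentNode): label
After 6 (lastChild): ol
After 7 (parentNode): label
After 8 (firstChild): p

Answer: invalid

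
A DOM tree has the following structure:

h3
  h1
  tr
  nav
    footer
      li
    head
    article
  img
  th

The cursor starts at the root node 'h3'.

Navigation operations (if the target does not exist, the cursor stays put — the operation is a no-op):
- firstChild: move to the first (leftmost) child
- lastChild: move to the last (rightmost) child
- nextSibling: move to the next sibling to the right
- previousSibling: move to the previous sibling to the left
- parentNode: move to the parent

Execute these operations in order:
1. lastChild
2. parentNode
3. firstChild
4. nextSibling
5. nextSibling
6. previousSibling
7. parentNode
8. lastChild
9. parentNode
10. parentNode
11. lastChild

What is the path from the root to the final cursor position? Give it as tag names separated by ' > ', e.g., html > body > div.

Answer: h3 > th

Derivation:
After 1 (lastChild): th
After 2 (parentNode): h3
After 3 (firstChild): h1
After 4 (nextSibling): tr
After 5 (nextSibling): nav
After 6 (previousSibling): tr
After 7 (parentNode): h3
After 8 (lastChild): th
After 9 (parentNode): h3
After 10 (parentNode): h3 (no-op, stayed)
After 11 (lastChild): th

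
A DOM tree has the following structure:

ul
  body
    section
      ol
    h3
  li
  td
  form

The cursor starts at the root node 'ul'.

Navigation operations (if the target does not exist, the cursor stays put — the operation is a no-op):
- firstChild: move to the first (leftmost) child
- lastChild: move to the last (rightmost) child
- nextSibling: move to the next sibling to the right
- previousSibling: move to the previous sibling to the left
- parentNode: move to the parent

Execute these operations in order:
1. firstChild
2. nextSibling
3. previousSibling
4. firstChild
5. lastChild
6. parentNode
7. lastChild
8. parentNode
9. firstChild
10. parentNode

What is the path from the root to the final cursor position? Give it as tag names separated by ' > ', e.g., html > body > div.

Answer: ul > body > section

Derivation:
After 1 (firstChild): body
After 2 (nextSibling): li
After 3 (previousSibling): body
After 4 (firstChild): section
After 5 (lastChild): ol
After 6 (parentNode): section
After 7 (lastChild): ol
After 8 (parentNode): section
After 9 (firstChild): ol
After 10 (parentNode): section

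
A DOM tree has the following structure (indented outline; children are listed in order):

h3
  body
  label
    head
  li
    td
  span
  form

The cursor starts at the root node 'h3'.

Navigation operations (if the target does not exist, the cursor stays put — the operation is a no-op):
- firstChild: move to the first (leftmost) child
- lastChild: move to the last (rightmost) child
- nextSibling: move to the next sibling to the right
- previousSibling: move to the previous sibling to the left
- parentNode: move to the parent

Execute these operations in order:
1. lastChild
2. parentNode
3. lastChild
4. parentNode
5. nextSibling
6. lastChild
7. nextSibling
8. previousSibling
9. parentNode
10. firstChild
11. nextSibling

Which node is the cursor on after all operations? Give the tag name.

After 1 (lastChild): form
After 2 (parentNode): h3
After 3 (lastChild): form
After 4 (parentNode): h3
After 5 (nextSibling): h3 (no-op, stayed)
After 6 (lastChild): form
After 7 (nextSibling): form (no-op, stayed)
After 8 (previousSibling): span
After 9 (parentNode): h3
After 10 (firstChild): body
After 11 (nextSibling): label

Answer: label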